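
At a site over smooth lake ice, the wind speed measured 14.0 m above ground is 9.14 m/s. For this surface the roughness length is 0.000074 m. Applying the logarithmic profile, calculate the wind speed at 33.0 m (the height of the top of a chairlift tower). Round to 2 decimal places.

9.79 m/s

Log law: V(z) ∝ ln(z/z₀), so V₂/V₁ = ln(z₂/z₀) / ln(z₁/z₀).
ln(33.0/0.000074) = 13.0080, ln(14.0/0.000074) = 12.1505
V₂ = 9.14 × 13.0080/12.1505 = 9.14 × 1.0706 = 9.7850 m/s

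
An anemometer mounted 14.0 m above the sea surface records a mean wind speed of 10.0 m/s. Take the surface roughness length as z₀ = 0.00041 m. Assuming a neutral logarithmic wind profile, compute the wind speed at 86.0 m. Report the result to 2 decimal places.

11.74 m/s

Log law: V(z) ∝ ln(z/z₀), so V₂/V₁ = ln(z₂/z₀) / ln(z₁/z₀).
ln(86.0/0.00041) = 12.2537, ln(14.0/0.00041) = 10.4384
V₂ = 10.0 × 12.2537/10.4384 = 10.0 × 1.1739 = 11.7390 m/s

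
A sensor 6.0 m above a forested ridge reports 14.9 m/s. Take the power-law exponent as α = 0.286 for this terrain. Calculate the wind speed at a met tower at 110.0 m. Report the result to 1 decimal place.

Power-law profile: V₂ = V₁ · (z₂/z₁)^α
V₂ = 14.9 × (110.0/6.0)^0.286 = 14.9 × (18.3333)^0.286
    = 14.9 × 2.2977 = 34.2352 m/s

34.2 m/s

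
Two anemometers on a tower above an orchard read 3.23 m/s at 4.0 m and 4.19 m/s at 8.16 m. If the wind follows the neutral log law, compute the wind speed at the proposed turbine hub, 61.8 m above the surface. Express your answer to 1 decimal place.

Log law: V ∝ ln(z/z₀). From the pair, with r = V₁/V₂ = 0.77088,
ln z₀ = (ln z₁ − r·ln z₂)/(1 − r) = (1.3863 − 0.77088×2.0992)/0.22912 = -1.0125 → z₀ = 0.3633 m
V₃ = V₁ · ln(z₃/z₀)/ln(z₁/z₀) = 3.23 × 5.1364/2.3988 = 6.9162 m/s

6.9 m/s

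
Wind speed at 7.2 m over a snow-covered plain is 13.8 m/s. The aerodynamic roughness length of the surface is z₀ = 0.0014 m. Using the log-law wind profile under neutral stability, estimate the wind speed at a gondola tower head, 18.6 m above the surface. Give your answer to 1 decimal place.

Log law: V(z) ∝ ln(z/z₀), so V₂/V₁ = ln(z₂/z₀) / ln(z₁/z₀).
ln(18.6/0.0014) = 9.4944, ln(7.2/0.0014) = 8.5454
V₂ = 13.8 × 9.4944/8.5454 = 13.8 × 1.1111 = 15.3327 m/s

15.3 m/s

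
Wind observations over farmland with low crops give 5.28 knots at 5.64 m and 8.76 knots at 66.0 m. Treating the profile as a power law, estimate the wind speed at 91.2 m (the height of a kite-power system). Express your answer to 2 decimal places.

9.36 knots

First find α: α = ln(V₂/V₁)/ln(z₂/z₁) = ln(8.76/5.28)/ln(66.0/5.64) = 0.50627/2.45977 = 0.2058
Extrapolate from 66.0 m to 91.2 m: V₃ = 8.76 × (91.2/66.0)^0.2058 = 8.76 × 1.0688 = 9.3629 knots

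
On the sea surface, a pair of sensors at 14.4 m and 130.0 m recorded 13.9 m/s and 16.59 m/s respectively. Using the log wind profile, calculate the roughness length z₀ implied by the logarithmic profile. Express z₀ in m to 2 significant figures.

z₀ ≈ 0.00017 m

Log law: V(z) ∝ ln(z/z₀). With r = V₁/V₂ = 13.9/16.59 = 0.83785,
r · ln(z₂/z₀) = ln(z₁/z₀) ⇒ ln z₀ = (ln z₁ − r·ln z₂)/(1 − r)
ln z₀ = (2.66723 − 0.83785×4.86753) / 0.16215 = -8.7024
z₀ = exp(-8.7024) = 0.0001662 m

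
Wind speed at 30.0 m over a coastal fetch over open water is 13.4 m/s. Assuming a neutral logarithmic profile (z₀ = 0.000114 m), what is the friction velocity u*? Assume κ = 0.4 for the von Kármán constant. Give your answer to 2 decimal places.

u* ≈ 0.43 m/s

Log law: V(z) = (u*/κ) · ln(z/z₀) ⇒ u* = κ · V / ln(z/z₀)
u* = 0.4 × 13.4 / ln(30.0/0.000114) = 0.4 × 13.4 / 12.4805
   = 5.3600 / 12.4805 = 0.4295 m/s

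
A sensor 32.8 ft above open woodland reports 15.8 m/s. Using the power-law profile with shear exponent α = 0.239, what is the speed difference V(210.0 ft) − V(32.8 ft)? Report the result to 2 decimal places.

8.82 m/s

Power law: V₂ = V₁ · (z₂/z₁)^α = 15.8 × (6.4024)^0.239 = 24.6249 m/s
ΔV = 24.6249 − 15.8 = 8.8249 m/s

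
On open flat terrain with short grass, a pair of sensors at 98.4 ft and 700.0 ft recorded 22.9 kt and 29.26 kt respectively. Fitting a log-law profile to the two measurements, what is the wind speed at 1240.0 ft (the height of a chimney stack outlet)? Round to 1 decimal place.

31.1 kt

Log law: V ∝ ln(z/z₀). From the pair, with r = V₁/V₂ = 0.78264,
ln z₀ = (ln z₁ − r·ln z₂)/(1 − r) = (4.5890 − 0.78264×6.5511)/0.21736 = -2.4755 → z₀ = 0.08412 ft
V₃ = V₁ · ln(z₃/z₀)/ln(z₁/z₀) = 22.9 × 9.5984/7.0646 = 31.1135 kt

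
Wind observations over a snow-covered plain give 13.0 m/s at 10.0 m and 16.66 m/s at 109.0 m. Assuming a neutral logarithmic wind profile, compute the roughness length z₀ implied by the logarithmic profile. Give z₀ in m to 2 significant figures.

Log law: V(z) ∝ ln(z/z₀). With r = V₁/V₂ = 13.0/16.66 = 0.78031,
r · ln(z₂/z₀) = ln(z₁/z₀) ⇒ ln z₀ = (ln z₁ − r·ln z₂)/(1 − r)
ln z₀ = (2.30259 − 0.78031×4.69135) / 0.21969 = -6.1821
z₀ = exp(-6.1821) = 0.002066 m

z₀ ≈ 0.0021 m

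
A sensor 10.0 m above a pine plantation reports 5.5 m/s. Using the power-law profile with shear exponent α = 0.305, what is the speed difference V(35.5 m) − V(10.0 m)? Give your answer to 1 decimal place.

2.6 m/s

Power law: V₂ = V₁ · (z₂/z₁)^α = 5.5 × (3.5500)^0.305 = 8.0944 m/s
ΔV = 8.0944 − 5.5 = 2.5944 m/s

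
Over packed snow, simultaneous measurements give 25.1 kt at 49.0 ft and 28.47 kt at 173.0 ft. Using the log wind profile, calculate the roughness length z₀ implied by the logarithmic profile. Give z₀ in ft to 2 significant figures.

z₀ ≈ 0.0041 ft

Log law: V(z) ∝ ln(z/z₀). With r = V₁/V₂ = 25.1/28.47 = 0.88163,
r · ln(z₂/z₀) = ln(z₁/z₀) ⇒ ln z₀ = (ln z₁ − r·ln z₂)/(1 − r)
ln z₀ = (3.89182 − 0.88163×5.15329) / 0.11837 = -5.5037
z₀ = exp(-5.5037) = 0.004072 ft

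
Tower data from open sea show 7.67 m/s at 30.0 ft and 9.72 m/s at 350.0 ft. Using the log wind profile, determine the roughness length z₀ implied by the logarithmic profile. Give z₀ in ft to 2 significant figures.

z₀ ≈ 0.0031 ft

Log law: V(z) ∝ ln(z/z₀). With r = V₁/V₂ = 7.67/9.72 = 0.78909,
r · ln(z₂/z₀) = ln(z₁/z₀) ⇒ ln z₀ = (ln z₁ − r·ln z₂)/(1 − r)
ln z₀ = (3.40120 − 0.78909×5.85793) / 0.21091 = -5.7906
z₀ = exp(-5.7906) = 0.003056 ft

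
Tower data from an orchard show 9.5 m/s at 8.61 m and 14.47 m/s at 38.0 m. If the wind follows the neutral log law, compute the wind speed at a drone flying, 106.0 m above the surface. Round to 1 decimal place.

Log law: V ∝ ln(z/z₀). From the pair, with r = V₁/V₂ = 0.65653,
ln z₀ = (ln z₁ − r·ln z₂)/(1 − r) = (2.1529 − 0.65653×3.6376)/0.34347 = -0.6850 → z₀ = 0.5041 m
V₃ = V₁ · ln(z₃/z₀)/ln(z₁/z₀) = 9.5 × 5.3484/2.8379 = 17.9041 m/s

17.9 m/s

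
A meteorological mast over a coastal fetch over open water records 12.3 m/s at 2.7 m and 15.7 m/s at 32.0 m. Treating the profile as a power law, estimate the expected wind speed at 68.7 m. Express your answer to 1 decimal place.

First find α: α = ln(V₂/V₁)/ln(z₂/z₁) = ln(15.7/12.3)/ln(32.0/2.7) = 0.24406/2.47248 = 0.0987
Extrapolate from 32.0 m to 68.7 m: V₃ = 15.7 × (68.7/32.0)^0.0987 = 15.7 × 1.0783 = 16.9298 m/s

16.9 m/s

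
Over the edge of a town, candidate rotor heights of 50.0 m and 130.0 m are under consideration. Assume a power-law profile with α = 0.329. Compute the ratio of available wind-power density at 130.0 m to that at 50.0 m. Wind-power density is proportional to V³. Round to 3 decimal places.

Speed ratio: V_B/V_A = (z_B/z_A)^α = (130.0/50.0)^0.329 = (2.6000)^0.329 = 1.36939
Power-density ratio: P_B/P_A = (V_B/V_A)³ = (1.36939)³ = 2.56790

2.568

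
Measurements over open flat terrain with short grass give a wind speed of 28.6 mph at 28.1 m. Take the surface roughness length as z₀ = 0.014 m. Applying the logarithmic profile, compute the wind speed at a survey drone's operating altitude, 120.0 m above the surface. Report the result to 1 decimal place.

Log law: V(z) ∝ ln(z/z₀), so V₂/V₁ = ln(z₂/z₀) / ln(z₁/z₀).
ln(120.0/0.014) = 9.0562, ln(28.1/0.014) = 7.6045
V₂ = 28.6 × 9.0562/7.6045 = 28.6 × 1.1909 = 34.0599 mph

34.1 mph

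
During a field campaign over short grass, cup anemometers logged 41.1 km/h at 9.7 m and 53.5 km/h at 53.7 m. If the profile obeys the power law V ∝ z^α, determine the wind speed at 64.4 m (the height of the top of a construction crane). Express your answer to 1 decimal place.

First find α: α = ln(V₂/V₁)/ln(z₂/z₁) = ln(53.5/41.1)/ln(53.7/9.7) = 0.26367/1.71129 = 0.1541
Extrapolate from 53.7 m to 64.4 m: V₃ = 53.5 × (64.4/53.7)^0.1541 = 53.5 × 1.0284 = 55.0190 km/h

55.0 km/h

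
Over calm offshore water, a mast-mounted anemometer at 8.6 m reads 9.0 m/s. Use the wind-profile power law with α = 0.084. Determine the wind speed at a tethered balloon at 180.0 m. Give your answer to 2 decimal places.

11.62 m/s

Power-law profile: V₂ = V₁ · (z₂/z₁)^α
V₂ = 9.0 × (180.0/8.6)^0.084 = 9.0 × (20.9302)^0.084
    = 9.0 × 1.2911 = 11.6195 m/s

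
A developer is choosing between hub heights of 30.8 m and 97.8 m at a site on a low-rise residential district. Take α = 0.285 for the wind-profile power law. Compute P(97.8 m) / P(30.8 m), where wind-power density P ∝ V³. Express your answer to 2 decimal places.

2.69

Speed ratio: V_B/V_A = (z_B/z_A)^α = (97.8/30.8)^0.285 = (3.1753)^0.285 = 1.38998
Power-density ratio: P_B/P_A = (V_B/V_A)³ = (1.38998)³ = 2.68552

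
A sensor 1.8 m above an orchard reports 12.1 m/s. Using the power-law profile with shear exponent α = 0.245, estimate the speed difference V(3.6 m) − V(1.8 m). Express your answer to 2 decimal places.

2.24 m/s

Power law: V₂ = V₁ · (z₂/z₁)^α = 12.1 × (2.0000)^0.245 = 14.3396 m/s
ΔV = 14.3396 − 12.1 = 2.2396 m/s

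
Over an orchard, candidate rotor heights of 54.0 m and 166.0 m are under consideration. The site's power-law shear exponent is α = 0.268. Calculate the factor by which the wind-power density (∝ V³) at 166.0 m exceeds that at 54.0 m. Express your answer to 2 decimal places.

Speed ratio: V_B/V_A = (z_B/z_A)^α = (166.0/54.0)^0.268 = (3.0741)^0.268 = 1.35116
Power-density ratio: P_B/P_A = (V_B/V_A)³ = (1.35116)³ = 2.46673

2.47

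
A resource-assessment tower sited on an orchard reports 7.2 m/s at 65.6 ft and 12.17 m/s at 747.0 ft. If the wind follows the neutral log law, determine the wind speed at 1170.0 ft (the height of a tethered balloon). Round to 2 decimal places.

Log law: V ∝ ln(z/z₀). From the pair, with r = V₁/V₂ = 0.59162,
ln z₀ = (ln z₁ − r·ln z₂)/(1 − r) = (4.1836 − 0.59162×6.6161)/0.40838 = 0.6596 → z₀ = 1.934 ft
V₃ = V₁ · ln(z₃/z₀)/ln(z₁/z₀) = 7.2 × 6.4051/3.5239 = 13.0868 m/s

13.09 m/s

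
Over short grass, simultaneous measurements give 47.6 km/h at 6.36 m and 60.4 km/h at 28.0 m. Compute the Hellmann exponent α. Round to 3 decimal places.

Power law: V₂/V₁ = (z₂/z₁)^α ⇒ α = ln(V₂/V₁) / ln(z₂/z₁)
α = ln(60.4/47.6) / ln(28.0/6.36) = ln(1.2689) / ln(4.4025)
  = 0.23816 / 1.48218 = 0.16068

α ≈ 0.161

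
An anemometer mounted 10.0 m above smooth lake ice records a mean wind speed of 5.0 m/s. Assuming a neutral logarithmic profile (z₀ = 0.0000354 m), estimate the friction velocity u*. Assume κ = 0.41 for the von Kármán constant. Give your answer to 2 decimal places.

u* ≈ 0.16 m/s

Log law: V(z) = (u*/κ) · ln(z/z₀) ⇒ u* = κ · V / ln(z/z₀)
u* = 0.41 × 5.0 / ln(10.0/0.0000354) = 0.41 × 5.0 / 12.5514
   = 2.0500 / 12.5514 = 0.1633 m/s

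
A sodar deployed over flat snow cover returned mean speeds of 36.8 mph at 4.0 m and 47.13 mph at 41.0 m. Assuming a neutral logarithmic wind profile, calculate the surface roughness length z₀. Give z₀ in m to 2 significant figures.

Log law: V(z) ∝ ln(z/z₀). With r = V₁/V₂ = 36.8/47.13 = 0.78082,
r · ln(z₂/z₀) = ln(z₁/z₀) ⇒ ln z₀ = (ln z₁ − r·ln z₂)/(1 − r)
ln z₀ = (1.38629 − 0.78082×3.71357) / 0.21918 = -6.9045
z₀ = exp(-6.9045) = 0.001003 m

z₀ ≈ 0.0010 m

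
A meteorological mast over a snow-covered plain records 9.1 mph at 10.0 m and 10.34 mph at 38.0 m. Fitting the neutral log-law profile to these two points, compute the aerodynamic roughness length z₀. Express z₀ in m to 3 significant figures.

Log law: V(z) ∝ ln(z/z₀). With r = V₁/V₂ = 9.1/10.34 = 0.88008,
r · ln(z₂/z₀) = ln(z₁/z₀) ⇒ ln z₀ = (ln z₁ − r·ln z₂)/(1 − r)
ln z₀ = (2.30259 − 0.88008×3.63759) / 0.11992 = -7.4946
z₀ = exp(-7.4946) = 0.0005561 m

z₀ ≈ 0.000556 m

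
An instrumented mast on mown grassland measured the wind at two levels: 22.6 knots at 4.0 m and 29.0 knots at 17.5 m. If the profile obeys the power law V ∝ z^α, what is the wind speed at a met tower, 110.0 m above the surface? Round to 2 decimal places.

39.56 knots

First find α: α = ln(V₂/V₁)/ln(z₂/z₁) = ln(29.0/22.6)/ln(17.5/4.0) = 0.24935/1.47591 = 0.1689
Extrapolate from 17.5 m to 110.0 m: V₃ = 29.0 × (110.0/17.5)^0.1689 = 29.0 × 1.3642 = 39.5617 knots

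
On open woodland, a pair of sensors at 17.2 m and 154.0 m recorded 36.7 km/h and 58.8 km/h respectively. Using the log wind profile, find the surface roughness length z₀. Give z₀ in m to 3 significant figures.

z₀ ≈ 0.451 m

Log law: V(z) ∝ ln(z/z₀). With r = V₁/V₂ = 36.7/58.8 = 0.62415,
r · ln(z₂/z₀) = ln(z₁/z₀) ⇒ ln z₀ = (ln z₁ − r·ln z₂)/(1 − r)
ln z₀ = (2.84491 − 0.62415×5.03695) / 0.37585 = -0.7953
z₀ = exp(-0.7953) = 0.4515 m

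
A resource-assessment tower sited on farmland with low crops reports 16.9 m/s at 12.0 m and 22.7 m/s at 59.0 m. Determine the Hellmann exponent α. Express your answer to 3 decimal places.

Power law: V₂/V₁ = (z₂/z₁)^α ⇒ α = ln(V₂/V₁) / ln(z₂/z₁)
α = ln(22.7/16.9) / ln(59.0/12.0) = ln(1.3432) / ln(4.9167)
  = 0.29505 / 1.59263 = 0.18526

α ≈ 0.185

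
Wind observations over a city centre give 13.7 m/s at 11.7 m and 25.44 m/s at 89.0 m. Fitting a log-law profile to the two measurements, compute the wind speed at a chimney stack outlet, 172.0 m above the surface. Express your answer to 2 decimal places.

Log law: V ∝ ln(z/z₀). From the pair, with r = V₁/V₂ = 0.53852,
ln z₀ = (ln z₁ − r·ln z₂)/(1 − r) = (2.4596 − 0.53852×4.4886)/0.46148 = 0.0918 → z₀ = 1.096 m
V₃ = V₁ · ln(z₃/z₀)/ln(z₁/z₀) = 13.7 × 5.0557/2.3678 = 29.2521 m/s

29.25 m/s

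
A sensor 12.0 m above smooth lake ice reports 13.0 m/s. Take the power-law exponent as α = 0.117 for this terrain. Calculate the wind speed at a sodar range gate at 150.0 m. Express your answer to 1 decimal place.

Power-law profile: V₂ = V₁ · (z₂/z₁)^α
V₂ = 13.0 × (150.0/12.0)^0.117 = 13.0 × (12.5000)^0.117
    = 13.0 × 1.3438 = 17.4696 m/s

17.5 m/s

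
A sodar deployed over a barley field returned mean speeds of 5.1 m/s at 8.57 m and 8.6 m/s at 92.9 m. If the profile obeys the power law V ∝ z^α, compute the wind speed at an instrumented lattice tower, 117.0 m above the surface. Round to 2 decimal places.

First find α: α = ln(V₂/V₁)/ln(z₂/z₁) = ln(8.6/5.1)/ln(92.9/8.57) = 0.52252/2.38326 = 0.2192
Extrapolate from 92.9 m to 117.0 m: V₃ = 8.6 × (117.0/92.9)^0.2192 = 8.6 × 1.0519 = 9.0461 m/s

9.05 m/s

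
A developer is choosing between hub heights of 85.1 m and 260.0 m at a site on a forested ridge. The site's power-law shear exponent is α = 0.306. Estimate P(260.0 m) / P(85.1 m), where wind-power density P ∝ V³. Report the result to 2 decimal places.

2.79

Speed ratio: V_B/V_A = (z_B/z_A)^α = (260.0/85.1)^0.306 = (3.0552)^0.306 = 1.40742
Power-density ratio: P_B/P_A = (V_B/V_A)³ = (1.40742)³ = 2.78786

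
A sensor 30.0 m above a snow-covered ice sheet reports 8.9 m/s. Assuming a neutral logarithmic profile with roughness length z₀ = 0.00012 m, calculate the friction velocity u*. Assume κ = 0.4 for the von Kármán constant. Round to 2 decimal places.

Log law: V(z) = (u*/κ) · ln(z/z₀) ⇒ u* = κ · V / ln(z/z₀)
u* = 0.4 × 8.9 / ln(30.0/0.00012) = 0.4 × 8.9 / 12.4292
   = 3.5600 / 12.4292 = 0.2864 m/s

u* ≈ 0.29 m/s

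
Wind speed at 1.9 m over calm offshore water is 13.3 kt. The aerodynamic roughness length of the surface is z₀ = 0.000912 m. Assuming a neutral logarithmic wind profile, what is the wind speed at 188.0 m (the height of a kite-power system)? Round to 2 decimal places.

Log law: V(z) ∝ ln(z/z₀), so V₂/V₁ = ln(z₂/z₀) / ln(z₁/z₀).
ln(188.0/0.000912) = 12.2363, ln(1.9/0.000912) = 7.6417
V₂ = 13.3 × 12.2363/7.6417 = 13.3 × 1.6013 = 21.2966 kt

21.30 kt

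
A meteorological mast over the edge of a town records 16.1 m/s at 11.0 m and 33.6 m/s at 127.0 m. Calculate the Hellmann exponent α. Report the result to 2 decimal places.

Power law: V₂/V₁ = (z₂/z₁)^α ⇒ α = ln(V₂/V₁) / ln(z₂/z₁)
α = ln(33.6/16.1) / ln(127.0/11.0) = ln(2.0870) / ln(11.5455)
  = 0.73571 / 2.44629 = 0.30074

α ≈ 0.30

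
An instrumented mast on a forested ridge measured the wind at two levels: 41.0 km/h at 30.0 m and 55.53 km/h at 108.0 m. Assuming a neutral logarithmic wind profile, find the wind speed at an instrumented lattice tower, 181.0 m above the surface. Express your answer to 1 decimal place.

Log law: V ∝ ln(z/z₀). From the pair, with r = V₁/V₂ = 0.73834,
ln z₀ = (ln z₁ − r·ln z₂)/(1 − r) = (3.4012 − 0.73834×4.6821)/0.26166 = -0.2133 → z₀ = 0.8079 m
V₃ = V₁ · ln(z₃/z₀)/ln(z₁/z₀) = 41.0 × 5.4118/3.6145 = 61.3873 km/h

61.4 km/h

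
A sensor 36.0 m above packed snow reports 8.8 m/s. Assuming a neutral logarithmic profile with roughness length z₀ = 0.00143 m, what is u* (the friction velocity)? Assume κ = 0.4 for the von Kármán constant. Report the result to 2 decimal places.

Log law: V(z) = (u*/κ) · ln(z/z₀) ⇒ u* = κ · V / ln(z/z₀)
u* = 0.4 × 8.8 / ln(36.0/0.00143) = 0.4 × 8.8 / 10.1336
   = 3.5200 / 10.1336 = 0.3474 m/s

u* ≈ 0.35 m/s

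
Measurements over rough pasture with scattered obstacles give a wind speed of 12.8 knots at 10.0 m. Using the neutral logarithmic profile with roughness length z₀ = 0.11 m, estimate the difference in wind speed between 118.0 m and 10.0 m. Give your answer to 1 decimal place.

Log law: V₂ = V₁ · ln(z₂/z₀)/ln(z₁/z₀) = 12.8 × 6.9780/4.5099 = 19.8050 knots
ΔV = 19.8050 − 12.8 = 7.0050 knots

7.0 knots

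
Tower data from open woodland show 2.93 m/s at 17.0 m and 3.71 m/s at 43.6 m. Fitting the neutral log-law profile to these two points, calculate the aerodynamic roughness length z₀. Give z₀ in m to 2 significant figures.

z₀ ≈ 0.49 m

Log law: V(z) ∝ ln(z/z₀). With r = V₁/V₂ = 2.93/3.71 = 0.78976,
r · ln(z₂/z₀) = ln(z₁/z₀) ⇒ ln z₀ = (ln z₁ − r·ln z₂)/(1 − r)
ln z₀ = (2.83321 − 0.78976×3.77506) / 0.21024 = -0.7047
z₀ = exp(-0.7047) = 0.4942 m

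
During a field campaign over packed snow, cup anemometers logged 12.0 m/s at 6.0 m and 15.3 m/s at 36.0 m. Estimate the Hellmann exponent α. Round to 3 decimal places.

α ≈ 0.136

Power law: V₂/V₁ = (z₂/z₁)^α ⇒ α = ln(V₂/V₁) / ln(z₂/z₁)
α = ln(15.3/12.0) / ln(36.0/6.0) = ln(1.2750) / ln(6.0000)
  = 0.24295 / 1.79176 = 0.13559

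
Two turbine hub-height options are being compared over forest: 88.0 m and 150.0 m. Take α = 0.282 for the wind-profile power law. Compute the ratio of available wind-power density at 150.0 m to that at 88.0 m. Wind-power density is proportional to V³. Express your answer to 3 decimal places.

1.570

Speed ratio: V_B/V_A = (z_B/z_A)^α = (150.0/88.0)^0.282 = (1.7045)^0.282 = 1.16229
Power-density ratio: P_B/P_A = (V_B/V_A)³ = (1.16229)³ = 1.57015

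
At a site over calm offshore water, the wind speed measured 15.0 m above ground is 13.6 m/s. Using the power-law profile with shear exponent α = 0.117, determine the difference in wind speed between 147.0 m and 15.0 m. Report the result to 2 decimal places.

4.16 m/s

Power law: V₂ = V₁ · (z₂/z₁)^α = 13.6 × (9.8000)^0.117 = 17.7628 m/s
ΔV = 17.7628 − 13.6 = 4.1628 m/s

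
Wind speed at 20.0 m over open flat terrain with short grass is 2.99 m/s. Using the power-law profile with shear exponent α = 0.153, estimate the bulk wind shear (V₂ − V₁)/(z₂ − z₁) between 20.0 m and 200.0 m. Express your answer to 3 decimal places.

Power law: V₂ = V₁ · (z₂/z₁)^α = 2.99 × (10.0000)^0.153 = 4.2528 m/s
ΔV/Δz = (4.2528 − 2.99)/(200.0 − 20.0) = 1.2628/180.0000 = 0.00702 m/s/m

0.007 m/s/m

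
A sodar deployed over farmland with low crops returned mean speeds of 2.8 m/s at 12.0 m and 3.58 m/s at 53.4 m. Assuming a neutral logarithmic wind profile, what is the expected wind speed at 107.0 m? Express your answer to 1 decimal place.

Log law: V ∝ ln(z/z₀). From the pair, with r = V₁/V₂ = 0.78212,
ln z₀ = (ln z₁ − r·ln z₂)/(1 − r) = (2.4849 − 0.78212×3.9778)/0.21788 = -2.8742 → z₀ = 0.05646 m
V₃ = V₁ · ln(z₃/z₀)/ln(z₁/z₀) = 2.8 × 7.5471/5.3591 = 3.9431 m/s

3.9 m/s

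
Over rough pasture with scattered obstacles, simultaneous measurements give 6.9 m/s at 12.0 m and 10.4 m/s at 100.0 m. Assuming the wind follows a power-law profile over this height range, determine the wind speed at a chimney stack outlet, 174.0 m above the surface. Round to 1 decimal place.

11.6 m/s

First find α: α = ln(V₂/V₁)/ln(z₂/z₁) = ln(10.4/6.9)/ln(100.0/12.0) = 0.41028/2.12026 = 0.1935
Extrapolate from 100.0 m to 174.0 m: V₃ = 10.4 × (174.0/100.0)^0.1935 = 10.4 × 1.1131 = 11.5766 m/s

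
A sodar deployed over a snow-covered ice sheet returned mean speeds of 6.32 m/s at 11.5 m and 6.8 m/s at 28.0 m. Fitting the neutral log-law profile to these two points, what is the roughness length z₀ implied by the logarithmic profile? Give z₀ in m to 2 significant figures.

Log law: V(z) ∝ ln(z/z₀). With r = V₁/V₂ = 6.32/6.8 = 0.92941,
r · ln(z₂/z₀) = ln(z₁/z₀) ⇒ ln z₀ = (ln z₁ − r·ln z₂)/(1 − r)
ln z₀ = (2.44235 − 0.92941×3.33220) / 0.07059 = -9.2741
z₀ = exp(-9.2741) = 0.00009382 m

z₀ ≈ 0.000094 m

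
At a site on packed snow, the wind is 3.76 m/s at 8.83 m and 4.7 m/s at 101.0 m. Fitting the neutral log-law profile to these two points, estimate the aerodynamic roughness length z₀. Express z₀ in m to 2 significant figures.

Log law: V(z) ∝ ln(z/z₀). With r = V₁/V₂ = 3.76/4.7 = 0.80000,
r · ln(z₂/z₀) = ln(z₁/z₀) ⇒ ln z₀ = (ln z₁ − r·ln z₂)/(1 − r)
ln z₀ = (2.17816 − 0.80000×4.61512) / 0.20000 = -7.5697
z₀ = exp(-7.5697) = 0.0005158 m

z₀ ≈ 0.00052 m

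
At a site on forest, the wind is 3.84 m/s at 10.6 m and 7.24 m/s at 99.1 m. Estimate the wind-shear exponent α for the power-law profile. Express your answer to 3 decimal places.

α ≈ 0.284

Power law: V₂/V₁ = (z₂/z₁)^α ⇒ α = ln(V₂/V₁) / ln(z₂/z₁)
α = ln(7.24/3.84) / ln(99.1/10.6) = ln(1.8854) / ln(9.3491)
  = 0.63415 / 2.23528 = 0.28370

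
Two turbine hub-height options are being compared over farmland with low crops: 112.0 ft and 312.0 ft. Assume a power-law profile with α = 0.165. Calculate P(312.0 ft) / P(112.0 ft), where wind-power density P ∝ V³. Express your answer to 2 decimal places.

1.66

Speed ratio: V_B/V_A = (z_B/z_A)^α = (312.0/112.0)^0.165 = (2.7857)^0.165 = 1.18417
Power-density ratio: P_B/P_A = (V_B/V_A)³ = (1.18417)³ = 1.66052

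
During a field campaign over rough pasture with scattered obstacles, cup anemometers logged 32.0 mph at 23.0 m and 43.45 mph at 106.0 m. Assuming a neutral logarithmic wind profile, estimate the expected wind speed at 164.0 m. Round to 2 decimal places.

Log law: V ∝ ln(z/z₀). From the pair, with r = V₁/V₂ = 0.73648,
ln z₀ = (ln z₁ − r·ln z₂)/(1 − r) = (3.1355 − 0.73648×4.6634)/0.26352 = -1.1347 → z₀ = 0.3215 m
V₃ = V₁ · ln(z₃/z₀)/ln(z₁/z₀) = 32.0 × 6.2346/4.2702 = 46.7205 mph

46.72 mph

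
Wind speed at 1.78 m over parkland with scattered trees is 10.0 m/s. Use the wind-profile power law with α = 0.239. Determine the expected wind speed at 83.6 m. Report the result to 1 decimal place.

25.1 m/s

Power-law profile: V₂ = V₁ · (z₂/z₁)^α
V₂ = 10.0 × (83.6/1.78)^0.239 = 10.0 × (46.9663)^0.239
    = 10.0 × 2.5093 = 25.0933 m/s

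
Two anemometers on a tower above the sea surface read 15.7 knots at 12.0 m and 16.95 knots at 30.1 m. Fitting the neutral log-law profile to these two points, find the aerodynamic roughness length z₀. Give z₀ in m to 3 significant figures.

z₀ ≈ 0.000116 m

Log law: V(z) ∝ ln(z/z₀). With r = V₁/V₂ = 15.7/16.95 = 0.92625,
r · ln(z₂/z₀) = ln(z₁/z₀) ⇒ ln z₀ = (ln z₁ − r·ln z₂)/(1 − r)
ln z₀ = (2.48491 − 0.92625×3.40453) / 0.07375 = -9.0655
z₀ = exp(-9.0655) = 0.0001156 m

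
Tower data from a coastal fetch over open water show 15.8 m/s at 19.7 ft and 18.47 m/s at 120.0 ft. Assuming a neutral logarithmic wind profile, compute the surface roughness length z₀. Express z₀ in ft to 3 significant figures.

Log law: V(z) ∝ ln(z/z₀). With r = V₁/V₂ = 15.8/18.47 = 0.85544,
r · ln(z₂/z₀) = ln(z₁/z₀) ⇒ ln z₀ = (ln z₁ − r·ln z₂)/(1 − r)
ln z₀ = (2.98062 − 0.85544×4.78749) / 0.14456 = -7.7117
z₀ = exp(-7.7117) = 0.0004475 ft

z₀ ≈ 0.000448 ft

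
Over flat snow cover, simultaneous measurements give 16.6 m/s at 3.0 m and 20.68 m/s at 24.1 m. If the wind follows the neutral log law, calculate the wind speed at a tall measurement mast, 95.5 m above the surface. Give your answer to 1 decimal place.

Log law: V ∝ ln(z/z₀). From the pair, with r = V₁/V₂ = 0.80271,
ln z₀ = (ln z₁ − r·ln z₂)/(1 − r) = (1.0986 − 0.80271×3.1822)/0.19729 = -7.3788 → z₀ = 0.0006244 m
V₃ = V₁ · ln(z₃/z₀)/ln(z₁/z₀) = 16.6 × 11.9379/8.4774 = 23.3762 m/s

23.4 m/s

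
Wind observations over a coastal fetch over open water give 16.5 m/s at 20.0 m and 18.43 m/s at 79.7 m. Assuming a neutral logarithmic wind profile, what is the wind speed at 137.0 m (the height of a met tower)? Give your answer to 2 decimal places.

19.19 m/s

Log law: V ∝ ln(z/z₀). From the pair, with r = V₁/V₂ = 0.89528,
ln z₀ = (ln z₁ − r·ln z₂)/(1 − r) = (2.9957 − 0.89528×4.3783)/0.10472 = -8.8239 → z₀ = 0.0001472 m
V₃ = V₁ · ln(z₃/z₀)/ln(z₁/z₀) = 16.5 × 13.7439/11.8196 = 19.1862 m/s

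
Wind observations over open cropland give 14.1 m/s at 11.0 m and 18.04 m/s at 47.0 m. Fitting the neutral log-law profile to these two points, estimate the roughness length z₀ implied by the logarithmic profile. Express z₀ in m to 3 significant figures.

z₀ ≈ 0.0609 m

Log law: V(z) ∝ ln(z/z₀). With r = V₁/V₂ = 14.1/18.04 = 0.78160,
r · ln(z₂/z₀) = ln(z₁/z₀) ⇒ ln z₀ = (ln z₁ − r·ln z₂)/(1 − r)
ln z₀ = (2.39790 − 0.78160×3.85015) / 0.21840 = -2.7993
z₀ = exp(-2.7993) = 0.06086 m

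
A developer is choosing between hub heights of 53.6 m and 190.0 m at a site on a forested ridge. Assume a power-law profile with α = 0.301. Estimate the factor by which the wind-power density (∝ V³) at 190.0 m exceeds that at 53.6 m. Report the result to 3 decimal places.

3.135

Speed ratio: V_B/V_A = (z_B/z_A)^α = (190.0/53.6)^0.301 = (3.5448)^0.301 = 1.46361
Power-density ratio: P_B/P_A = (V_B/V_A)³ = (1.46361)³ = 3.13530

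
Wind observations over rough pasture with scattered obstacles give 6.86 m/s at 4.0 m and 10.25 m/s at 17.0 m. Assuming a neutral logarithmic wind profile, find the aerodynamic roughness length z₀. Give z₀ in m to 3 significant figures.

Log law: V(z) ∝ ln(z/z₀). With r = V₁/V₂ = 6.86/10.25 = 0.66927,
r · ln(z₂/z₀) = ln(z₁/z₀) ⇒ ln z₀ = (ln z₁ − r·ln z₂)/(1 − r)
ln z₀ = (1.38629 − 0.66927×2.83321) / 0.33073 = -1.5417
z₀ = exp(-1.5417) = 0.2140 m

z₀ ≈ 0.214 m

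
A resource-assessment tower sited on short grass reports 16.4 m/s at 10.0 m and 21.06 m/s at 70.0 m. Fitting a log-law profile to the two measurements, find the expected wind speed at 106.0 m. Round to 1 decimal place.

22.1 m/s

Log law: V ∝ ln(z/z₀). From the pair, with r = V₁/V₂ = 0.77873,
ln z₀ = (ln z₁ − r·ln z₂)/(1 − r) = (2.3026 − 0.77873×4.2485)/0.22127 = -4.5457 → z₀ = 0.01061 m
V₃ = V₁ · ln(z₃/z₀)/ln(z₁/z₀) = 16.4 × 9.2091/6.8483 = 22.0537 m/s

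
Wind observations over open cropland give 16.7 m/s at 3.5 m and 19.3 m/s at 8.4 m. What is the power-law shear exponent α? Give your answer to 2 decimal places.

α ≈ 0.17

Power law: V₂/V₁ = (z₂/z₁)^α ⇒ α = ln(V₂/V₁) / ln(z₂/z₁)
α = ln(19.3/16.7) / ln(8.4/3.5) = ln(1.1557) / ln(2.4000)
  = 0.14470 / 0.87547 = 0.16528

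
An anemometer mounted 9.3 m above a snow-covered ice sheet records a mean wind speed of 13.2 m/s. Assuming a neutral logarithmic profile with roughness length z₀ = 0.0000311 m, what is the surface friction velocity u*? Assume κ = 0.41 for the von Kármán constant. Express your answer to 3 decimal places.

Log law: V(z) = (u*/κ) · ln(z/z₀) ⇒ u* = κ · V / ln(z/z₀)
u* = 0.41 × 13.2 / ln(9.3/0.0000311) = 0.41 × 13.2 / 12.6083
   = 5.4120 / 12.6083 = 0.4292 m/s

u* ≈ 0.429 m/s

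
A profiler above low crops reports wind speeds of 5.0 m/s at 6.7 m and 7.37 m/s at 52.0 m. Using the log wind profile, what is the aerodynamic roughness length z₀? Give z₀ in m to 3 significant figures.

z₀ ≈ 0.0888 m

Log law: V(z) ∝ ln(z/z₀). With r = V₁/V₂ = 5.0/7.37 = 0.67843,
r · ln(z₂/z₀) = ln(z₁/z₀) ⇒ ln z₀ = (ln z₁ − r·ln z₂)/(1 − r)
ln z₀ = (1.90211 − 0.67843×3.95124) / 0.32157 = -2.4210
z₀ = exp(-2.4210) = 0.08884 m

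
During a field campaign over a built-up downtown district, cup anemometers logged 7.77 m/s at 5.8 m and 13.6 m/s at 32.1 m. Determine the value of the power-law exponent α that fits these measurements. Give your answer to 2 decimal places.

α ≈ 0.33

Power law: V₂/V₁ = (z₂/z₁)^α ⇒ α = ln(V₂/V₁) / ln(z₂/z₁)
α = ln(13.6/7.77) / ln(32.1/5.8) = ln(1.7503) / ln(5.5345)
  = 0.55980 / 1.71100 = 0.32718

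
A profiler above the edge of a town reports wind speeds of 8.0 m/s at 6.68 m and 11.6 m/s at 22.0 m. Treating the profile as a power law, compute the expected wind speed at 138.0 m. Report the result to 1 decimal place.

20.6 m/s

First find α: α = ln(V₂/V₁)/ln(z₂/z₁) = ln(11.6/8.0)/ln(22.0/6.68) = 0.37156/1.19192 = 0.3117
Extrapolate from 22.0 m to 138.0 m: V₃ = 11.6 × (138.0/22.0)^0.3117 = 11.6 × 1.7725 = 20.5614 m/s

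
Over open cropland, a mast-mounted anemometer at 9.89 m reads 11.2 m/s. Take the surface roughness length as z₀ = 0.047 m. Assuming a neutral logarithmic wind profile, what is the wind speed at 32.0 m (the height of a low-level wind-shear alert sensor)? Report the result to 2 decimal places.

13.66 m/s

Log law: V(z) ∝ ln(z/z₀), so V₂/V₁ = ln(z₂/z₀) / ln(z₁/z₀).
ln(32.0/0.047) = 6.5233, ln(9.89/0.047) = 5.3491
V₂ = 11.2 × 6.5233/5.3491 = 11.2 × 1.2195 = 13.6586 m/s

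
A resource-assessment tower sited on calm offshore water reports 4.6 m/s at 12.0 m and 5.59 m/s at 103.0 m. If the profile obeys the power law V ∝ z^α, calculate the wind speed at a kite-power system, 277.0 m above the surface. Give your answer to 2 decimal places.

6.11 m/s

First find α: α = ln(V₂/V₁)/ln(z₂/z₁) = ln(5.59/4.6)/ln(103.0/12.0) = 0.19492/2.14982 = 0.0907
Extrapolate from 103.0 m to 277.0 m: V₃ = 5.59 × (277.0/103.0)^0.0907 = 5.59 × 1.0938 = 6.1146 m/s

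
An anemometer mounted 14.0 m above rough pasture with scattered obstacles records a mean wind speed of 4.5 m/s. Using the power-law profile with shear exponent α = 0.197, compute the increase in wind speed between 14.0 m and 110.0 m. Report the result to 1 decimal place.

Power law: V₂ = V₁ · (z₂/z₁)^α = 4.5 × (7.8571)^0.197 = 6.7543 m/s
ΔV = 6.7543 − 4.5 = 2.2543 m/s

2.3 m/s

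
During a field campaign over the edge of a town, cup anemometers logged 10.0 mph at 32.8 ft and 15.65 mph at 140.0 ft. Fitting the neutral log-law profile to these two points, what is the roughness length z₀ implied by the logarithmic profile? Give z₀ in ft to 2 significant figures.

Log law: V(z) ∝ ln(z/z₀). With r = V₁/V₂ = 10.0/15.65 = 0.63898,
r · ln(z₂/z₀) = ln(z₁/z₀) ⇒ ln z₀ = (ln z₁ − r·ln z₂)/(1 − r)
ln z₀ = (3.49043 − 0.63898×4.94164) / 0.36102 = 0.9219
z₀ = exp(0.9219) = 2.514 ft

z₀ ≈ 2.5 ft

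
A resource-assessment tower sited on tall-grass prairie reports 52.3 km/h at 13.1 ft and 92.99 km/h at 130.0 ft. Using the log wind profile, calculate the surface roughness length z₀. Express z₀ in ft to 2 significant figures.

z₀ ≈ 0.69 ft

Log law: V(z) ∝ ln(z/z₀). With r = V₁/V₂ = 52.3/92.99 = 0.56243,
r · ln(z₂/z₀) = ln(z₁/z₀) ⇒ ln z₀ = (ln z₁ − r·ln z₂)/(1 − r)
ln z₀ = (2.57261 − 0.56243×4.86753) / 0.43757 = -0.3771
z₀ = exp(-0.3771) = 0.6858 ft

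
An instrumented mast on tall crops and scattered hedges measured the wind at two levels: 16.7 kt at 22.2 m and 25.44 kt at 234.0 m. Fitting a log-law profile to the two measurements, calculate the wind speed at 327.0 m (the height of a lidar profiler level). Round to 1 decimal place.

26.7 kt

Log law: V ∝ ln(z/z₀). From the pair, with r = V₁/V₂ = 0.65645,
ln z₀ = (ln z₁ − r·ln z₂)/(1 − r) = (3.1001 − 0.65645×5.4553)/0.34355 = -1.4002 → z₀ = 0.2466 m
V₃ = V₁ · ln(z₃/z₀)/ln(z₁/z₀) = 16.7 × 7.1901/4.5003 = 26.6818 kt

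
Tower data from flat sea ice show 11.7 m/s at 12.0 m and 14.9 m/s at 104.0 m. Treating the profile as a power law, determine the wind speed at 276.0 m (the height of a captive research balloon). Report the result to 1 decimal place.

16.6 m/s

First find α: α = ln(V₂/V₁)/ln(z₂/z₁) = ln(14.9/11.7)/ln(104.0/12.0) = 0.24177/2.15948 = 0.1120
Extrapolate from 104.0 m to 276.0 m: V₃ = 14.9 × (276.0/104.0)^0.1120 = 14.9 × 1.1155 = 16.6204 m/s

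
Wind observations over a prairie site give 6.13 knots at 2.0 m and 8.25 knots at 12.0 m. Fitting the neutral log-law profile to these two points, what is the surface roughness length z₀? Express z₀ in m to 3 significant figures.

z₀ ≈ 0.0112 m

Log law: V(z) ∝ ln(z/z₀). With r = V₁/V₂ = 6.13/8.25 = 0.74303,
r · ln(z₂/z₀) = ln(z₁/z₀) ⇒ ln z₀ = (ln z₁ − r·ln z₂)/(1 − r)
ln z₀ = (0.69315 − 0.74303×2.48491) / 0.25697 = -4.4877
z₀ = exp(-4.4877) = 0.01125 m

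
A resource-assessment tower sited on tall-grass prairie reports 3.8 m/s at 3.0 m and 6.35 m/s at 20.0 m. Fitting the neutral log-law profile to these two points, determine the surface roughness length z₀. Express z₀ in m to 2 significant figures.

z₀ ≈ 0.18 m

Log law: V(z) ∝ ln(z/z₀). With r = V₁/V₂ = 3.8/6.35 = 0.59843,
r · ln(z₂/z₀) = ln(z₁/z₀) ⇒ ln z₀ = (ln z₁ − r·ln z₂)/(1 − r)
ln z₀ = (1.09861 − 0.59843×2.99573) / 0.40157 = -1.7285
z₀ = exp(-1.7285) = 0.1776 m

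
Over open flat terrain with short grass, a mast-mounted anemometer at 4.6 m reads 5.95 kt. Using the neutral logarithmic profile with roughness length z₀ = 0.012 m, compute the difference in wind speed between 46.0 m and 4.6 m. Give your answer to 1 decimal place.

2.3 kt

Log law: V₂ = V₁ · ln(z₂/z₀)/ln(z₁/z₀) = 5.95 × 8.2515/5.9489 = 8.2530 kt
ΔV = 8.2530 − 5.95 = 2.3030 kt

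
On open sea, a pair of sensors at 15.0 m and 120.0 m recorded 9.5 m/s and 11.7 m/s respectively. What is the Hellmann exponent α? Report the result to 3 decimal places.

Power law: V₂/V₁ = (z₂/z₁)^α ⇒ α = ln(V₂/V₁) / ln(z₂/z₁)
α = ln(11.7/9.5) / ln(120.0/15.0) = ln(1.2316) / ln(8.0000)
  = 0.20830 / 2.07944 = 0.10017

α ≈ 0.100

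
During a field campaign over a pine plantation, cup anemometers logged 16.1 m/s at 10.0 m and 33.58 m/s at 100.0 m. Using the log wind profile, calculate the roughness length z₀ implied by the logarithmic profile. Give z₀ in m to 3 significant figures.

z₀ ≈ 1.20 m

Log law: V(z) ∝ ln(z/z₀). With r = V₁/V₂ = 16.1/33.58 = 0.47945,
r · ln(z₂/z₀) = ln(z₁/z₀) ⇒ ln z₀ = (ln z₁ − r·ln z₂)/(1 − r)
ln z₀ = (2.30259 − 0.47945×4.60517) / 0.52055 = 0.1818
z₀ = exp(0.1818) = 1.199 m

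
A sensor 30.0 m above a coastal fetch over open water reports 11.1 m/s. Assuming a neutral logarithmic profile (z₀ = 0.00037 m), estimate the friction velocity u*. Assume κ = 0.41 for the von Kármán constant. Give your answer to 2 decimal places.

u* ≈ 0.40 m/s

Log law: V(z) = (u*/κ) · ln(z/z₀) ⇒ u* = κ · V / ln(z/z₀)
u* = 0.41 × 11.1 / ln(30.0/0.00037) = 0.41 × 11.1 / 11.3032
   = 4.5510 / 11.3032 = 0.4026 m/s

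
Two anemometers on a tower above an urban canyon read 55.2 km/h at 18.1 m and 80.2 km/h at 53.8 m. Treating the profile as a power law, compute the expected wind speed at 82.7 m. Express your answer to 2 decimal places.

92.94 km/h

First find α: α = ln(V₂/V₁)/ln(z₂/z₁) = ln(80.2/55.2)/ln(53.8/18.1) = 0.37356/1.08936 = 0.3429
Extrapolate from 53.8 m to 82.7 m: V₃ = 80.2 × (82.7/53.8)^0.3429 = 80.2 × 1.1589 = 92.9405 km/h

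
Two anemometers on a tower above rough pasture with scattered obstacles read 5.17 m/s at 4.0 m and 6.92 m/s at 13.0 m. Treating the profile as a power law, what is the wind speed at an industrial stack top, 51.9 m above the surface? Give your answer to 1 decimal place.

First find α: α = ln(V₂/V₁)/ln(z₂/z₁) = ln(6.92/5.17)/ln(13.0/4.0) = 0.29154/1.17865 = 0.2474
Extrapolate from 13.0 m to 51.9 m: V₃ = 6.92 × (51.9/13.0)^0.2474 = 6.92 × 1.4084 = 9.7459 m/s

9.7 m/s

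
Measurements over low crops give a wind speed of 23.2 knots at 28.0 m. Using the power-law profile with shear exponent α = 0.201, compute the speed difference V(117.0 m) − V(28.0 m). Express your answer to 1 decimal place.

7.7 knots

Power law: V₂ = V₁ · (z₂/z₁)^α = 23.2 × (4.1786)^0.201 = 30.9253 knots
ΔV = 30.9253 − 23.2 = 7.7253 knots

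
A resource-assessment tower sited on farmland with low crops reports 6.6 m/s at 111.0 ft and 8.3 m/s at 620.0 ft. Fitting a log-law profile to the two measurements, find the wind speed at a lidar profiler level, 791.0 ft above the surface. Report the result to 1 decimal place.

8.5 m/s

Log law: V ∝ ln(z/z₀). From the pair, with r = V₁/V₂ = 0.79518,
ln z₀ = (ln z₁ − r·ln z₂)/(1 − r) = (4.7095 − 0.79518×6.4297)/0.20482 = -1.9689 → z₀ = 0.1396 ft
V₃ = V₁ · ln(z₃/z₀)/ln(z₁/z₀) = 6.6 × 8.6421/6.6784 = 8.5407 m/s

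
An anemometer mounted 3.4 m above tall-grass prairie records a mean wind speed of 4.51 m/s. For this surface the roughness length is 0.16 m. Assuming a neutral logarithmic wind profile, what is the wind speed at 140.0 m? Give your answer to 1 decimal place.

Log law: V(z) ∝ ln(z/z₀), so V₂/V₁ = ln(z₂/z₀) / ln(z₁/z₀).
ln(140.0/0.16) = 6.7742, ln(3.4/0.16) = 3.0564
V₂ = 4.51 × 6.7742/3.0564 = 4.51 × 2.2164 = 9.9961 m/s

10.0 m/s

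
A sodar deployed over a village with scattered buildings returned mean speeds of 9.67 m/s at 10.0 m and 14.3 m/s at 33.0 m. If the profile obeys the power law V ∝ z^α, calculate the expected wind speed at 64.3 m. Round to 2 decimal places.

17.79 m/s

First find α: α = ln(V₂/V₁)/ln(z₂/z₁) = ln(14.3/9.67)/ln(33.0/10.0) = 0.39123/1.19392 = 0.3277
Extrapolate from 33.0 m to 64.3 m: V₃ = 14.3 × (64.3/33.0)^0.3277 = 14.3 × 1.2443 = 17.7937 m/s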